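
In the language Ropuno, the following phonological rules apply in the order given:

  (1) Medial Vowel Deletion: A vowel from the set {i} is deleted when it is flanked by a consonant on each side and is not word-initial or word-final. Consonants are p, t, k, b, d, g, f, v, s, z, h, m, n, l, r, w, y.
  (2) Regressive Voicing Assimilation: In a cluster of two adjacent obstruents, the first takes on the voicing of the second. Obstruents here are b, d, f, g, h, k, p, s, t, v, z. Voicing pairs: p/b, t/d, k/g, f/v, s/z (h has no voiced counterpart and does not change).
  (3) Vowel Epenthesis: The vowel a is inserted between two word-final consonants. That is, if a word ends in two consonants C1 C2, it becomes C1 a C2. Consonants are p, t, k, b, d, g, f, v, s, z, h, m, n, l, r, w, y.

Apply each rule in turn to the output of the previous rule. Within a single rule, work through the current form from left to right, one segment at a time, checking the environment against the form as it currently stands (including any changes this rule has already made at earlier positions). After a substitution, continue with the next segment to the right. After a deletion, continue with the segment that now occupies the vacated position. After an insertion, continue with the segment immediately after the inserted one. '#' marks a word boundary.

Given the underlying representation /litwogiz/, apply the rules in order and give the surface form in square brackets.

(1) Medial Vowel Deletion: [litwogiz] → [ltwogz]
(2) Regressive Voicing Assimilation: no change — [ltwogz]
(3) Vowel Epenthesis: [ltwogz] → [ltwogaz]

[ltwogaz]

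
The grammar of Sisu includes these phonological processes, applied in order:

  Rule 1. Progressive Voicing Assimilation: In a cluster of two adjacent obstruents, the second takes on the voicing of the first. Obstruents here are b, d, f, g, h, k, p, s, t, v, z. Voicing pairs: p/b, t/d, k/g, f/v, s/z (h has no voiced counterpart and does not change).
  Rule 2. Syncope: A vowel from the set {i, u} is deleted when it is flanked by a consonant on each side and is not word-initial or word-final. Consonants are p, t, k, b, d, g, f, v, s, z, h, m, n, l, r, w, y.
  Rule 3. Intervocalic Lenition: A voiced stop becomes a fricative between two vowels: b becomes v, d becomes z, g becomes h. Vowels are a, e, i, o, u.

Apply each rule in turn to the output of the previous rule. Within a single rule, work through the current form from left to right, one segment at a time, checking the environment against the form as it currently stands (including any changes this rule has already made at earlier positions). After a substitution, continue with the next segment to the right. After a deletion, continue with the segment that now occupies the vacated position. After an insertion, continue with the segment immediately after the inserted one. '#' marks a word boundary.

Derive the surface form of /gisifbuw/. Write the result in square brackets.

[gsfpw]

Rule 1 Progressive Voicing Assimilation: [gisifbuw] → [gisifpuw]
Rule 2 Syncope: [gisifpuw] → [gsfpw]
Rule 3 Intervocalic Lenition: no change — [gsfpw]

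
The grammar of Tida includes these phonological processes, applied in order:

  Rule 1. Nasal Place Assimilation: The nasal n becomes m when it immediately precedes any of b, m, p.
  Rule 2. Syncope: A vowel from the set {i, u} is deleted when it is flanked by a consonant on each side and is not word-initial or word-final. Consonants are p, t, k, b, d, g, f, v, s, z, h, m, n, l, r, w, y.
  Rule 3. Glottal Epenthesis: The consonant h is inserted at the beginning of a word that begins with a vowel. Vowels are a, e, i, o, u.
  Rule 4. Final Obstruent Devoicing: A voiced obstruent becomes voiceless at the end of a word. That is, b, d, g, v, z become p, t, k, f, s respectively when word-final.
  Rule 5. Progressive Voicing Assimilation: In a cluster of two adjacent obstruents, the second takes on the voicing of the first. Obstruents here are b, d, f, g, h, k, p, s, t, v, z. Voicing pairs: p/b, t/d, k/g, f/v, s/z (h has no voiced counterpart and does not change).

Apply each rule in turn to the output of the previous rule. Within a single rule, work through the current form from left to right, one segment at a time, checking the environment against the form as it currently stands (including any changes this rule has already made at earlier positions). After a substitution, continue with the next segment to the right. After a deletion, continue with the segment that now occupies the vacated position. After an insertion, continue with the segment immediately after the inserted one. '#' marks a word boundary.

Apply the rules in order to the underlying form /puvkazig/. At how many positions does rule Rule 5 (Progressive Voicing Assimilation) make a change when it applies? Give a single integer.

2

Rule 1 Nasal Place Assimilation: no change — [puvkazig]
Rule 2 Syncope: [puvkazig] → [pvkazg]
Rule 3 Glottal Epenthesis: no change — [pvkazg]
Rule 4 Final Obstruent Devoicing: [pvkazg] → [pvkazk]
Rule 5 Progressive Voicing Assimilation: [pvkazk] → [pfkazg]
Rule Rule 5 changed 2 position(s).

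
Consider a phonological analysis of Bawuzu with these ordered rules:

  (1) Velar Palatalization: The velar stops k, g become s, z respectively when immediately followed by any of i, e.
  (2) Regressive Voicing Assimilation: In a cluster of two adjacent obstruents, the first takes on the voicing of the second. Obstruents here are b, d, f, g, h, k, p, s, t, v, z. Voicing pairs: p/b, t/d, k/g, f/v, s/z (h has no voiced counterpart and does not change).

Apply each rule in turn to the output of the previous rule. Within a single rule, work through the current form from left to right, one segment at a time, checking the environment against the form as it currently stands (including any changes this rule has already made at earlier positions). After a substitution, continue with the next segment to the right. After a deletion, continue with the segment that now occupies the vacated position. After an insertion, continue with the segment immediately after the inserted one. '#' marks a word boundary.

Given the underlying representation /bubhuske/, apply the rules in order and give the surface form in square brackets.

[buphusse]

(1) Velar Palatalization: [bubhuske] → [bubhusse]
(2) Regressive Voicing Assimilation: [bubhusse] → [buphusse]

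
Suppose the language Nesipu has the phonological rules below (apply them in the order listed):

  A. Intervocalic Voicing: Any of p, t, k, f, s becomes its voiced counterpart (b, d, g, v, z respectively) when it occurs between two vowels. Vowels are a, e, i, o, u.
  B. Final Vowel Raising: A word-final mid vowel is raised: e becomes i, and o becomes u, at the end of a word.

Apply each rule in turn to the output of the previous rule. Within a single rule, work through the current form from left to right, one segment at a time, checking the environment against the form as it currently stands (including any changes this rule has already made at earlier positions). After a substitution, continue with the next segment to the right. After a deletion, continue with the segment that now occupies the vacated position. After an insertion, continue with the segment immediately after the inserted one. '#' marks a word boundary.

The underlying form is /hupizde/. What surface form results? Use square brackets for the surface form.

A Intervocalic Voicing: [hupizde] → [hubizde]
B Final Vowel Raising: [hubizde] → [hubizdi]

[hubizdi]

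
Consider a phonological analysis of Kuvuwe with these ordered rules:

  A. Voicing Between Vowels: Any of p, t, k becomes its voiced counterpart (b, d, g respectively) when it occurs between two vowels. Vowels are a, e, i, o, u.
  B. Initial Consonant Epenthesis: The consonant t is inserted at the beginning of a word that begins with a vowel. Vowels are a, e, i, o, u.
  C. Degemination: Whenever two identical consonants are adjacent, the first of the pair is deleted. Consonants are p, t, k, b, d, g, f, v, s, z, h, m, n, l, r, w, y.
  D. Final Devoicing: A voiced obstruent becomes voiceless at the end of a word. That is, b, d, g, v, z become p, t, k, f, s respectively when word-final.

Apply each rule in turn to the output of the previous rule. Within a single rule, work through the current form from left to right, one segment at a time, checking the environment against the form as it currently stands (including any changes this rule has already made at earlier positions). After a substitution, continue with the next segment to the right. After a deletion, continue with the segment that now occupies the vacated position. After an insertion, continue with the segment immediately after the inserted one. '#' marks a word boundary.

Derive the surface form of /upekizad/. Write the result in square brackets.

[tubegizat]

A Voicing Between Vowels: [upekizad] → [ubegizad]
B Initial Consonant Epenthesis: [ubegizad] → [tubegizad]
C Degemination: no change — [tubegizad]
D Final Devoicing: [tubegizad] → [tubegizat]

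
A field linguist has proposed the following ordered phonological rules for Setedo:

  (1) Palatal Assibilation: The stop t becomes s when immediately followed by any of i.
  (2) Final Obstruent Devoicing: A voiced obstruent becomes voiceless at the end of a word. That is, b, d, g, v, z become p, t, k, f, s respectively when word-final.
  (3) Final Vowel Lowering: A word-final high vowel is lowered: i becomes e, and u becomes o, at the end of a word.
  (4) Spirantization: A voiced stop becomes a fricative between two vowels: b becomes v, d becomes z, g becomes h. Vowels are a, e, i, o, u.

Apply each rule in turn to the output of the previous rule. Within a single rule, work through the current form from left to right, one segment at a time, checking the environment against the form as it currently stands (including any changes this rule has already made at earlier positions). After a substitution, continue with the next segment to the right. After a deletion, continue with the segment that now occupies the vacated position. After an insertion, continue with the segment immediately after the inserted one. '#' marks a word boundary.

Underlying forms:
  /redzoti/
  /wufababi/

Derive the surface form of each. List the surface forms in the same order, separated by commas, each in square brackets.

[redzose], [wufavave]

/redzoti/:
  (1) Palatal Assibilation: [redzoti] → [redzosi]
  (2) Final Obstruent Devoicing: no change — [redzosi]
  (3) Final Vowel Lowering: [redzosi] → [redzose]
  (4) Spirantization: no change — [redzose]
/wufababi/:
  (1) Palatal Assibilation: no change — [wufababi]
  (2) Final Obstruent Devoicing: no change — [wufababi]
  (3) Final Vowel Lowering: [wufababi] → [wufababe]
  (4) Spirantization: [wufababe] → [wufavave]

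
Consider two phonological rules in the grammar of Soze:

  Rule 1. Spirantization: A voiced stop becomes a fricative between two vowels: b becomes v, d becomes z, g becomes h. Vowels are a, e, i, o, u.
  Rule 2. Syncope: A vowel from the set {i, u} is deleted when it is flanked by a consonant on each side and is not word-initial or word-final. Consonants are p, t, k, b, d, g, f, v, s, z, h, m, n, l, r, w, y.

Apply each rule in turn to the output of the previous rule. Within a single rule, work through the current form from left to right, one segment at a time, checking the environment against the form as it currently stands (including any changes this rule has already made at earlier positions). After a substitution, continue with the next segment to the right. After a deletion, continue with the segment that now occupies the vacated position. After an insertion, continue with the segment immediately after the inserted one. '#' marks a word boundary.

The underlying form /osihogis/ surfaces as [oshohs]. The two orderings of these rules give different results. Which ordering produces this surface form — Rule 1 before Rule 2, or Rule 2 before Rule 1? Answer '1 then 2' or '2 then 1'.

Order 1 then 2:
  1 Spirantization: [osihogis] → [osihohis]
  2 Syncope: [osihohis] → [oshohs]
  result: [oshohs]
Order 2 then 1:
  2 Syncope: [osihogis] → [oshogs]
  1 Spirantization: no change — [oshogs]
  result: [oshogs]

1 then 2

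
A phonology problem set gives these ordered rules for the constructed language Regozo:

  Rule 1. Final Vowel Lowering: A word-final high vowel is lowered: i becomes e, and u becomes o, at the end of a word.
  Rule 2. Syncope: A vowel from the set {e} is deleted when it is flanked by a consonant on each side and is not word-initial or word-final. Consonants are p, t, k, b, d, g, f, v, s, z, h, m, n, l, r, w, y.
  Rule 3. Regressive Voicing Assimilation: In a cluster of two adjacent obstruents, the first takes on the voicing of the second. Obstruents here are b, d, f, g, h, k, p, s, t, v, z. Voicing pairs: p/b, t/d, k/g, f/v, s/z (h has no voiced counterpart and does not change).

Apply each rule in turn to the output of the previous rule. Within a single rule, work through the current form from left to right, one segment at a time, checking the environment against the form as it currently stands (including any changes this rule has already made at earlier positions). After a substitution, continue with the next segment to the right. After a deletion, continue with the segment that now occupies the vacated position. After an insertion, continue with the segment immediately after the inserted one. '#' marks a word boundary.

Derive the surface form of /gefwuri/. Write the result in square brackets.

Rule 1 Final Vowel Lowering: [gefwuri] → [gefwure]
Rule 2 Syncope: [gefwure] → [gfwure]
Rule 3 Regressive Voicing Assimilation: [gfwure] → [kfwure]

[kfwure]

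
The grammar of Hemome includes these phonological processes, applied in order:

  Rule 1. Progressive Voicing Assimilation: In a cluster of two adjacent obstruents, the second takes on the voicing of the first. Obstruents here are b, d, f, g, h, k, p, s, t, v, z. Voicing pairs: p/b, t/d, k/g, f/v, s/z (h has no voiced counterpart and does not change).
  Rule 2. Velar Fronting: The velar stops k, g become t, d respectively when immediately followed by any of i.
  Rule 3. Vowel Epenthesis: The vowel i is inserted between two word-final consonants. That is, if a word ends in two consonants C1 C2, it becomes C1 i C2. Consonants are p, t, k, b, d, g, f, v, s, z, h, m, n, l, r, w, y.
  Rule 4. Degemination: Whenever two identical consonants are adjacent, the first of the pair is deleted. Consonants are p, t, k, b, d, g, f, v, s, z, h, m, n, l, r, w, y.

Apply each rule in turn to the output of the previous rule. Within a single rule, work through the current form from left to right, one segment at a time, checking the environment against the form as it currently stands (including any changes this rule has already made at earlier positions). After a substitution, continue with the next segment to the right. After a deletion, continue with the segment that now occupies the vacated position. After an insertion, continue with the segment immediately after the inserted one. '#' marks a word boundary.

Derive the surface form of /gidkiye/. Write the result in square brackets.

[didiye]

Rule 1 Progressive Voicing Assimilation: [gidkiye] → [gidgiye]
Rule 2 Velar Fronting: [gidgiye] → [diddiye]
Rule 3 Vowel Epenthesis: no change — [diddiye]
Rule 4 Degemination: [diddiye] → [didiye]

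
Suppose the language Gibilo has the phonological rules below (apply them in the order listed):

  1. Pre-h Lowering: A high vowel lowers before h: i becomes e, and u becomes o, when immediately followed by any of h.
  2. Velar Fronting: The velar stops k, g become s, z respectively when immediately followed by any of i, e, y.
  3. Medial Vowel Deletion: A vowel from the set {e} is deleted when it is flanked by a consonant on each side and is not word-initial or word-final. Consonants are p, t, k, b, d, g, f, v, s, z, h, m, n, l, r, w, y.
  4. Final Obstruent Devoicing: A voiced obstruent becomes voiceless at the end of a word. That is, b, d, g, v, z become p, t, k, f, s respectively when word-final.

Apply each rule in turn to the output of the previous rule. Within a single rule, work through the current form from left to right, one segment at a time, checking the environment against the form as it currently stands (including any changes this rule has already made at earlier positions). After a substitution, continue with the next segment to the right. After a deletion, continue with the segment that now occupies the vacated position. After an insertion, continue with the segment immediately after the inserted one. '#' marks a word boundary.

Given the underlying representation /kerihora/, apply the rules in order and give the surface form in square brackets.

1 Pre-h Lowering: [kerihora] → [kerehora]
2 Velar Fronting: [kerehora] → [serehora]
3 Medial Vowel Deletion: [serehora] → [srhora]
4 Final Obstruent Devoicing: no change — [srhora]

[srhora]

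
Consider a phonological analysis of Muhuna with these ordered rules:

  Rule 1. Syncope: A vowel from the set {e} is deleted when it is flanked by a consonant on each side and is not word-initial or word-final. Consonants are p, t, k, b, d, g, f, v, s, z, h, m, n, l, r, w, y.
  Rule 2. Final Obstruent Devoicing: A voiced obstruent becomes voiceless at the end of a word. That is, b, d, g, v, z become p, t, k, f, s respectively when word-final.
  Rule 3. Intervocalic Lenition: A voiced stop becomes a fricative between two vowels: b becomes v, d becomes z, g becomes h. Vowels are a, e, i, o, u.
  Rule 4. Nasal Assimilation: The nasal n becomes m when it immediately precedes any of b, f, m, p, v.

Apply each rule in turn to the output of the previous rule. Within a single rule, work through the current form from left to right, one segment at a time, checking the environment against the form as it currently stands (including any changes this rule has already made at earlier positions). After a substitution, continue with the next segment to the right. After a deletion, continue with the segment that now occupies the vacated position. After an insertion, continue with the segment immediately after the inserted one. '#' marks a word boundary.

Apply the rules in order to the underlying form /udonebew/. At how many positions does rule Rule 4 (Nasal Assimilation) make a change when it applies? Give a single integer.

1

Rule 1 Syncope: [udonebew] → [udonbw]
Rule 2 Final Obstruent Devoicing: no change — [udonbw]
Rule 3 Intervocalic Lenition: [udonbw] → [uzonbw]
Rule 4 Nasal Assimilation: [uzonbw] → [uzombw]
Rule Rule 4 changed 1 position(s).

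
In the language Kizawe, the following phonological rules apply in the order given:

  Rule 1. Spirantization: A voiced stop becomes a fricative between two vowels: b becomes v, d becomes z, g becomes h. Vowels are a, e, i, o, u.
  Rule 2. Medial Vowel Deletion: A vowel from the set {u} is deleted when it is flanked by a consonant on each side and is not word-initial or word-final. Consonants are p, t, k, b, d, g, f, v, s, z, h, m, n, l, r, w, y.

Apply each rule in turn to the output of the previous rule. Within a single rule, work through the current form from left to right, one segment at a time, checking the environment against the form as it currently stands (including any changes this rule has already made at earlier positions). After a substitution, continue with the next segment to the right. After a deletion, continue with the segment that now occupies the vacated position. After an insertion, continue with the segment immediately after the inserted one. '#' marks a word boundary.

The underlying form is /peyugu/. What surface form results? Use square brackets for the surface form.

Rule 1 Spirantization: [peyugu] → [peyuhu]
Rule 2 Medial Vowel Deletion: [peyuhu] → [peyhu]

[peyhu]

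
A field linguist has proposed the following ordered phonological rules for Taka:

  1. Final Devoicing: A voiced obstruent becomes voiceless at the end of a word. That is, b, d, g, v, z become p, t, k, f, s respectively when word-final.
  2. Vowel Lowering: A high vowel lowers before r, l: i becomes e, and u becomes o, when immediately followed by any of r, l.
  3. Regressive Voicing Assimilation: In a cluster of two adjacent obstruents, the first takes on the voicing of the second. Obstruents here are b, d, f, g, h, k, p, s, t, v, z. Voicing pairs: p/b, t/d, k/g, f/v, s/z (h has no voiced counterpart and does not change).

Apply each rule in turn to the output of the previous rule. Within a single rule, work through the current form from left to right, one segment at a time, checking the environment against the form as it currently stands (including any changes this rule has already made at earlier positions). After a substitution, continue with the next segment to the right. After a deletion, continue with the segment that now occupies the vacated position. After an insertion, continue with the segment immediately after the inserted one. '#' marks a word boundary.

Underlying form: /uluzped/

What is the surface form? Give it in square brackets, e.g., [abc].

[oluspet]

1 Final Devoicing: [uluzped] → [uluzpet]
2 Vowel Lowering: [uluzpet] → [oluzpet]
3 Regressive Voicing Assimilation: [oluzpet] → [oluspet]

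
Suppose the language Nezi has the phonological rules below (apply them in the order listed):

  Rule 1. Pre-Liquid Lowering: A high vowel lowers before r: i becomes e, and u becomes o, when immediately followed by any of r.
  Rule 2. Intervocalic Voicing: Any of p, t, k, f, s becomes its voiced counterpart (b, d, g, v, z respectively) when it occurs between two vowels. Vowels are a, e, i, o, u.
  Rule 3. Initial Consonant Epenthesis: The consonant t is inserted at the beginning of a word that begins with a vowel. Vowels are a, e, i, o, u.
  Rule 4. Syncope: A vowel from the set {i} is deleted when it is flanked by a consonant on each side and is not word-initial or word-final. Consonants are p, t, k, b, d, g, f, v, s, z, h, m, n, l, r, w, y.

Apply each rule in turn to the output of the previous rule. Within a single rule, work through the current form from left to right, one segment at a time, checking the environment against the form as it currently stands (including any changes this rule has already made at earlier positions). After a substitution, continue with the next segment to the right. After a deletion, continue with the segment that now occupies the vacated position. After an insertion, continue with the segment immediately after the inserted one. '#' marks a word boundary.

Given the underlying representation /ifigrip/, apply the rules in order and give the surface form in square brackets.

Rule 1 Pre-Liquid Lowering: no change — [ifigrip]
Rule 2 Intervocalic Voicing: [ifigrip] → [ivigrip]
Rule 3 Initial Consonant Epenthesis: [ivigrip] → [tivigrip]
Rule 4 Syncope: [tivigrip] → [tvgrp]

[tvgrp]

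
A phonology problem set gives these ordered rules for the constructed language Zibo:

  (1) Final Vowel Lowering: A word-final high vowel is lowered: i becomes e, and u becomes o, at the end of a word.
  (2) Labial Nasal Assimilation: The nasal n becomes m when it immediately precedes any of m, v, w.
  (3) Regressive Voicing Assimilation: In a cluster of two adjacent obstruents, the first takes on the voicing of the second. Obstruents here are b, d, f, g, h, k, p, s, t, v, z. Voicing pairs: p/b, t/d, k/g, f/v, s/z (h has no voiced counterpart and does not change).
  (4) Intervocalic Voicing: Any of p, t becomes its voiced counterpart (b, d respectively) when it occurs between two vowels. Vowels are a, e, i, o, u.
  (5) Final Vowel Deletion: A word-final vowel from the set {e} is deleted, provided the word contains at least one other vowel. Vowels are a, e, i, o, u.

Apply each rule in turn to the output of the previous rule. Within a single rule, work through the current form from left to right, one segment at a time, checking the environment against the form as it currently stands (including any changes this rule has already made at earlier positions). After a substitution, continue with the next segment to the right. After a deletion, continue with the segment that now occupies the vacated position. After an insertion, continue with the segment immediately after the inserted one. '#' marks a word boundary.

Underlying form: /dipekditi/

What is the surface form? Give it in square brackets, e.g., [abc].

(1) Final Vowel Lowering: [dipekditi] → [dipekdite]
(2) Labial Nasal Assimilation: no change — [dipekdite]
(3) Regressive Voicing Assimilation: [dipekdite] → [dipegdite]
(4) Intervocalic Voicing: [dipegdite] → [dibegdide]
(5) Final Vowel Deletion: [dibegdide] → [dibegdid]

[dibegdid]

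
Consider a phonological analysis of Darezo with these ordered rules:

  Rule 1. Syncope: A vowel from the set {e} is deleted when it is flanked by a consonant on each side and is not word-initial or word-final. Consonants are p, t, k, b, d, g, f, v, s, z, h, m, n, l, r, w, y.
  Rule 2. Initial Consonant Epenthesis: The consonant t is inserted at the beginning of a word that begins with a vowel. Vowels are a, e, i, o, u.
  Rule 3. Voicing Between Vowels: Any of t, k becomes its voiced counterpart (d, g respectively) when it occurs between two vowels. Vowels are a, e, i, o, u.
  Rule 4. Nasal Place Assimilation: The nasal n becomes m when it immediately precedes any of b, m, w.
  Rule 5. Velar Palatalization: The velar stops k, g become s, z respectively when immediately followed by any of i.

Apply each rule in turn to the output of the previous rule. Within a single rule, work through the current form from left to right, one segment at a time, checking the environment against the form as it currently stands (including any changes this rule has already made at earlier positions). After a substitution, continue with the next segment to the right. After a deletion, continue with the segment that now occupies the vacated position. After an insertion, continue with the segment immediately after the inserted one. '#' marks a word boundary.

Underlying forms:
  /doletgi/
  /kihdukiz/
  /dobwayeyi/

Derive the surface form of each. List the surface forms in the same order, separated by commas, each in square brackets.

/doletgi/:
  Rule 1 Syncope: [doletgi] → [doltgi]
  Rule 2 Initial Consonant Epenthesis: no change — [doltgi]
  Rule 3 Voicing Between Vowels: no change — [doltgi]
  Rule 4 Nasal Place Assimilation: no change — [doltgi]
  Rule 5 Velar Palatalization: [doltgi] → [doltzi]
/kihdukiz/:
  Rule 1 Syncope: no change — [kihdukiz]
  Rule 2 Initial Consonant Epenthesis: no change — [kihdukiz]
  Rule 3 Voicing Between Vowels: [kihdukiz] → [kihdugiz]
  Rule 4 Nasal Place Assimilation: no change — [kihdugiz]
  Rule 5 Velar Palatalization: [kihdugiz] → [sihduziz]
/dobwayeyi/:
  Rule 1 Syncope: [dobwayeyi] → [dobwayyi]
  Rule 2 Initial Consonant Epenthesis: no change — [dobwayyi]
  Rule 3 Voicing Between Vowels: no change — [dobwayyi]
  Rule 4 Nasal Place Assimilation: no change — [dobwayyi]
  Rule 5 Velar Palatalization: no change — [dobwayyi]

[doltzi], [sihduziz], [dobwayyi]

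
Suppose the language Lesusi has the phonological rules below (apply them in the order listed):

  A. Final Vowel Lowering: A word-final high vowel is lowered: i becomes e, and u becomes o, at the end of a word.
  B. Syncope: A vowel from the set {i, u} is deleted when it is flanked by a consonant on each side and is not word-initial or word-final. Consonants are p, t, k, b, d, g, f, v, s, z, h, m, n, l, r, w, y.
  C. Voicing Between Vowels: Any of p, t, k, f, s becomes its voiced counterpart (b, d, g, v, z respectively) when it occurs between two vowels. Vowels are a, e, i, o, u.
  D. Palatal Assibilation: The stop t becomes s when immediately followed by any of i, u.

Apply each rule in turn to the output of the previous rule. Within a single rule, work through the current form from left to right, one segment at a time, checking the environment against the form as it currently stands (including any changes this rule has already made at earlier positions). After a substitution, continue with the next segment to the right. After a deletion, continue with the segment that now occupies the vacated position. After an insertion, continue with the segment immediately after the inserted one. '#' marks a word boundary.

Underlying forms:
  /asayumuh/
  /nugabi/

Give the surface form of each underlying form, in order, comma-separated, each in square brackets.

[azaymh], [ngabe]

/asayumuh/:
  A Final Vowel Lowering: no change — [asayumuh]
  B Syncope: [asayumuh] → [asaymh]
  C Voicing Between Vowels: [asaymh] → [azaymh]
  D Palatal Assibilation: no change — [azaymh]
/nugabi/:
  A Final Vowel Lowering: [nugabi] → [nugabe]
  B Syncope: [nugabe] → [ngabe]
  C Voicing Between Vowels: no change — [ngabe]
  D Palatal Assibilation: no change — [ngabe]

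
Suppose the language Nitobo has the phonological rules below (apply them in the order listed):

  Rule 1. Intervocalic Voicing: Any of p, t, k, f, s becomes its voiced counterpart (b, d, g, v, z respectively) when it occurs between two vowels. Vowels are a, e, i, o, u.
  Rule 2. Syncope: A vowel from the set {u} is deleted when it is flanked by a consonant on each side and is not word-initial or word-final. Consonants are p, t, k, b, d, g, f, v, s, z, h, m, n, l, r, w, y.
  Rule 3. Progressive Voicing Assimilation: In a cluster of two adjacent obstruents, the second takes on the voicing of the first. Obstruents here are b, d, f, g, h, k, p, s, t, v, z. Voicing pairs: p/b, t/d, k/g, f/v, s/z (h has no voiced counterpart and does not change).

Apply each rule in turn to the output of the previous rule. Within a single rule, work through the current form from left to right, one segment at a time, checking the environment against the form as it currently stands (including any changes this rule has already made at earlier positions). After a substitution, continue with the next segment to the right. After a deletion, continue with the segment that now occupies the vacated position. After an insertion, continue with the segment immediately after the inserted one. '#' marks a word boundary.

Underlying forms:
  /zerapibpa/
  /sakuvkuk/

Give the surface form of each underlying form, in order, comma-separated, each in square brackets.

/zerapibpa/:
  Rule 1 Intervocalic Voicing: [zerapibpa] → [zerabibpa]
  Rule 2 Syncope: no change — [zerabibpa]
  Rule 3 Progressive Voicing Assimilation: [zerabibpa] → [zerabibba]
/sakuvkuk/:
  Rule 1 Intervocalic Voicing: [sakuvkuk] → [saguvkuk]
  Rule 2 Syncope: [saguvkuk] → [sagvkk]
  Rule 3 Progressive Voicing Assimilation: [sagvkk] → [sagvgg]

[zerabibba], [sagvgg]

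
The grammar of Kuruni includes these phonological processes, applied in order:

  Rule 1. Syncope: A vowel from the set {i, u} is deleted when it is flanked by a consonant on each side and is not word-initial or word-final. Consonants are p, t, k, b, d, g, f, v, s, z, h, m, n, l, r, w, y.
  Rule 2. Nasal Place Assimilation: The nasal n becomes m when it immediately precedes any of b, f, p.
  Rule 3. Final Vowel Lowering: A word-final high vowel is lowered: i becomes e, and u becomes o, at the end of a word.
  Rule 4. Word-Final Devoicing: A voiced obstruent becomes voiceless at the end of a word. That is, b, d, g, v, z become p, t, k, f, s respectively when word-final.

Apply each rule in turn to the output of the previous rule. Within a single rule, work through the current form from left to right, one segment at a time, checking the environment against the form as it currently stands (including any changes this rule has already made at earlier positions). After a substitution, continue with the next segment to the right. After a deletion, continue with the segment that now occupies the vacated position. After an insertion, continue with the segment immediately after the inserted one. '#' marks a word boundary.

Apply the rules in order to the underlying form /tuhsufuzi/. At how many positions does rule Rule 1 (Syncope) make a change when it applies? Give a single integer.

3

Rule 1 Syncope: [tuhsufuzi] → [thsfzi]
Rule 2 Nasal Place Assimilation: no change — [thsfzi]
Rule 3 Final Vowel Lowering: [thsfzi] → [thsfze]
Rule 4 Word-Final Devoicing: no change — [thsfze]
Rule Rule 1 changed 3 position(s).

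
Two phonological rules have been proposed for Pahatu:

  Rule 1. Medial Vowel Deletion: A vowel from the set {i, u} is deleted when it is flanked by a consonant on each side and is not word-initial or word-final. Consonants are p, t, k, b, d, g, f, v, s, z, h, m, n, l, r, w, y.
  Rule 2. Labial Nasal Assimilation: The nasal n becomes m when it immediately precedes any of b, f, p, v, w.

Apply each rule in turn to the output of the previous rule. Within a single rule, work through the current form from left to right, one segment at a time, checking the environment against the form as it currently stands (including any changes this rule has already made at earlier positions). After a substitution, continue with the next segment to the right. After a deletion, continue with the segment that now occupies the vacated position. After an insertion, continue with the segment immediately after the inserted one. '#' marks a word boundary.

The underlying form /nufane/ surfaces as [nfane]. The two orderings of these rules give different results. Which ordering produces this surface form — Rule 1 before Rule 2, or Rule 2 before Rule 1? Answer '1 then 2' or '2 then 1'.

2 then 1

Order 1 then 2:
  1 Medial Vowel Deletion: [nufane] → [nfane]
  2 Labial Nasal Assimilation: [nfane] → [mfane]
  result: [mfane]
Order 2 then 1:
  2 Labial Nasal Assimilation: no change — [nufane]
  1 Medial Vowel Deletion: [nufane] → [nfane]
  result: [nfane]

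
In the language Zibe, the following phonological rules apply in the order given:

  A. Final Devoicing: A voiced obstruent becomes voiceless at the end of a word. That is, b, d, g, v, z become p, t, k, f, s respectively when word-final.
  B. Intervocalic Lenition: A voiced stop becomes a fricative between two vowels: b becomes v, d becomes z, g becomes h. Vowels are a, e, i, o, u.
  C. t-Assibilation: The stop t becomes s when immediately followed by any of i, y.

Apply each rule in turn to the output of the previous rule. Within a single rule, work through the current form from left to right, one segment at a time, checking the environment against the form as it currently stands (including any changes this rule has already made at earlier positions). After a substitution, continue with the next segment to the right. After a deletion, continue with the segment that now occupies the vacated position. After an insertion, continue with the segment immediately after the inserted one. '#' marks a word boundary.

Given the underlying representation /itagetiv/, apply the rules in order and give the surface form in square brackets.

A Final Devoicing: [itagetiv] → [itagetif]
B Intervocalic Lenition: [itagetif] → [itahetif]
C t-Assibilation: [itahetif] → [itahesif]

[itahesif]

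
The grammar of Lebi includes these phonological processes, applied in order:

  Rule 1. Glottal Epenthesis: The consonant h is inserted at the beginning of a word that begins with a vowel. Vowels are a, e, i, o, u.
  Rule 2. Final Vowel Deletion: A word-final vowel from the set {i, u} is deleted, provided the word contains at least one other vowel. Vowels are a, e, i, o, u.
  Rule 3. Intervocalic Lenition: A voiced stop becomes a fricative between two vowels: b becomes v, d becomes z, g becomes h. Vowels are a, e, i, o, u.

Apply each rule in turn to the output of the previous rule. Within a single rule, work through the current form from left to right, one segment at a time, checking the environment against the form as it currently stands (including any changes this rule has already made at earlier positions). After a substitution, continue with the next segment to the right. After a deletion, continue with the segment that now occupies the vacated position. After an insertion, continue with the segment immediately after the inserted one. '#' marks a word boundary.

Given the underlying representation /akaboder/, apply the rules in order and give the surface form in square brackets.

[hakavozer]

Rule 1 Glottal Epenthesis: [akaboder] → [hakaboder]
Rule 2 Final Vowel Deletion: no change — [hakaboder]
Rule 3 Intervocalic Lenition: [hakaboder] → [hakavozer]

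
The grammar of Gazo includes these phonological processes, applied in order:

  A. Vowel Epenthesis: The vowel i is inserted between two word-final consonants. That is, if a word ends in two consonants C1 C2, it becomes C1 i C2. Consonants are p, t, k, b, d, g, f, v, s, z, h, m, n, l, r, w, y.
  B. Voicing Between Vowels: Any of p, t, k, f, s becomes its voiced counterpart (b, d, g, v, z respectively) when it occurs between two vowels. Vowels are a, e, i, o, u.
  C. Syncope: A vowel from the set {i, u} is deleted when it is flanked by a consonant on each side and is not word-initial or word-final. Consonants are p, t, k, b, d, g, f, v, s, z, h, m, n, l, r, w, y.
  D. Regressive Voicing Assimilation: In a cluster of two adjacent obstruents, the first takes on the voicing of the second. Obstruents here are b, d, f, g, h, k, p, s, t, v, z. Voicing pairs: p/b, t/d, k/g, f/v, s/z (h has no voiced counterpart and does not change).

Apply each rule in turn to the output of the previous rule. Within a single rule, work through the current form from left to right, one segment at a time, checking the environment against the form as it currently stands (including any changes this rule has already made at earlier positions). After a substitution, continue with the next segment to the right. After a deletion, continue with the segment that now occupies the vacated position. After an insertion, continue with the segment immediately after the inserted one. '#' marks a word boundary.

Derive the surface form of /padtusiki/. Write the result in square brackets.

[patdzgi]

A Vowel Epenthesis: no change — [padtusiki]
B Voicing Between Vowels: [padtusiki] → [padtuzigi]
C Syncope: [padtuzigi] → [padtzgi]
D Regressive Voicing Assimilation: [padtzgi] → [patdzgi]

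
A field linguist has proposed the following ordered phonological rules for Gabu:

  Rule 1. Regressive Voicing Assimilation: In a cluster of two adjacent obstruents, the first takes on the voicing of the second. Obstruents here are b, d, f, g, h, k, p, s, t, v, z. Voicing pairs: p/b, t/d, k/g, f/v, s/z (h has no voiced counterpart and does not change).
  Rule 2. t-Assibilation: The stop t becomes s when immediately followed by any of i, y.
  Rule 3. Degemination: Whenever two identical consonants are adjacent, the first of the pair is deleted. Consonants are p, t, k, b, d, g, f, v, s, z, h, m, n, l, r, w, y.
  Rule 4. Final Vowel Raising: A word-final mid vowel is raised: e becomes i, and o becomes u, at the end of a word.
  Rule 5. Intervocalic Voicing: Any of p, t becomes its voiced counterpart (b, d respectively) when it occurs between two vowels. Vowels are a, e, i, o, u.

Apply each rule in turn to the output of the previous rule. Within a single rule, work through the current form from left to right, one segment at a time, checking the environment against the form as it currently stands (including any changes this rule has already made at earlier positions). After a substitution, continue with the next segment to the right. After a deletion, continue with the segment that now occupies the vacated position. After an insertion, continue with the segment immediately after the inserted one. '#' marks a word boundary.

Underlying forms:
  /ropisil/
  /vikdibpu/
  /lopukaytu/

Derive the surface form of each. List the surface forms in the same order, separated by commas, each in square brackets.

/ropisil/:
  Rule 1 Regressive Voicing Assimilation: no change — [ropisil]
  Rule 2 t-Assibilation: no change — [ropisil]
  Rule 3 Degemination: no change — [ropisil]
  Rule 4 Final Vowel Raising: no change — [ropisil]
  Rule 5 Intervocalic Voicing: [ropisil] → [robisil]
/vikdibpu/:
  Rule 1 Regressive Voicing Assimilation: [vikdibpu] → [vigdippu]
  Rule 2 t-Assibilation: no change — [vigdippu]
  Rule 3 Degemination: [vigdippu] → [vigdipu]
  Rule 4 Final Vowel Raising: no change — [vigdipu]
  Rule 5 Intervocalic Voicing: [vigdipu] → [vigdibu]
/lopukaytu/:
  Rule 1 Regressive Voicing Assimilation: no change — [lopukaytu]
  Rule 2 t-Assibilation: no change — [lopukaytu]
  Rule 3 Degemination: no change — [lopukaytu]
  Rule 4 Final Vowel Raising: no change — [lopukaytu]
  Rule 5 Intervocalic Voicing: [lopukaytu] → [lobukaytu]

[robisil], [vigdibu], [lobukaytu]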